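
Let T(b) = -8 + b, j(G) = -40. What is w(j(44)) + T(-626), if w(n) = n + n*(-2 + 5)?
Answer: -794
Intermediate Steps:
w(n) = 4*n (w(n) = n + n*3 = n + 3*n = 4*n)
w(j(44)) + T(-626) = 4*(-40) + (-8 - 626) = -160 - 634 = -794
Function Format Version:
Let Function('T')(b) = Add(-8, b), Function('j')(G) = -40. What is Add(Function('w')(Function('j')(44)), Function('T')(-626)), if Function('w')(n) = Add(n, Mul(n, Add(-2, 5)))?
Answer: -794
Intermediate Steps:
Function('w')(n) = Mul(4, n) (Function('w')(n) = Add(n, Mul(n, 3)) = Add(n, Mul(3, n)) = Mul(4, n))
Add(Function('w')(Function('j')(44)), Function('T')(-626)) = Add(Mul(4, -40), Add(-8, -626)) = Add(-160, -634) = -794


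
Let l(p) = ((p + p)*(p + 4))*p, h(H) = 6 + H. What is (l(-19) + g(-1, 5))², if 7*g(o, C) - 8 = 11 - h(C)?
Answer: 5745943204/49 ≈ 1.1726e+8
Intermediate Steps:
g(o, C) = 13/7 - C/7 (g(o, C) = 8/7 + (11 - (6 + C))/7 = 8/7 + (11 + (-6 - C))/7 = 8/7 + (5 - C)/7 = 8/7 + (5/7 - C/7) = 13/7 - C/7)
l(p) = 2*p²*(4 + p) (l(p) = ((2*p)*(4 + p))*p = (2*p*(4 + p))*p = 2*p²*(4 + p))
(l(-19) + g(-1, 5))² = (2*(-19)²*(4 - 19) + (13/7 - ⅐*5))² = (2*361*(-15) + (13/7 - 5/7))² = (-10830 + 8/7)² = (-75802/7)² = 5745943204/49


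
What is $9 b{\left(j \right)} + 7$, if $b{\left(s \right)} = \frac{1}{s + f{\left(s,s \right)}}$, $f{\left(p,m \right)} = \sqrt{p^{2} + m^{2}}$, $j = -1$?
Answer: $16 + 9 \sqrt{2} \approx 28.728$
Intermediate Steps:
$f{\left(p,m \right)} = \sqrt{m^{2} + p^{2}}$
$b{\left(s \right)} = \frac{1}{s + \sqrt{2} \sqrt{s^{2}}}$ ($b{\left(s \right)} = \frac{1}{s + \sqrt{s^{2} + s^{2}}} = \frac{1}{s + \sqrt{2 s^{2}}} = \frac{1}{s + \sqrt{2} \sqrt{s^{2}}}$)
$9 b{\left(j \right)} + 7 = \frac{9}{-1 + \sqrt{2} \sqrt{\left(-1\right)^{2}}} + 7 = \frac{9}{-1 + \sqrt{2} \sqrt{1}} + 7 = \frac{9}{-1 + \sqrt{2} \cdot 1} + 7 = \frac{9}{-1 + \sqrt{2}} + 7 = 7 + \frac{9}{-1 + \sqrt{2}}$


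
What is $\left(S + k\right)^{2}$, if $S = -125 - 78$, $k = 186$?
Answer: $289$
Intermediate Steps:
$S = -203$
$\left(S + k\right)^{2} = \left(-203 + 186\right)^{2} = \left(-17\right)^{2} = 289$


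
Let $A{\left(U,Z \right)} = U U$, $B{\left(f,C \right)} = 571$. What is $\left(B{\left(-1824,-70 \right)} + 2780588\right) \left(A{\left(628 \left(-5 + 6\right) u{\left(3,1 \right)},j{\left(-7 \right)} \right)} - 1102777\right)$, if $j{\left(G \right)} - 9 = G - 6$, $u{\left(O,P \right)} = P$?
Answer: $-1970153567487$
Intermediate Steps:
$j{\left(G \right)} = 3 + G$ ($j{\left(G \right)} = 9 + \left(G - 6\right) = 9 + \left(-6 + G\right) = 3 + G$)
$A{\left(U,Z \right)} = U^{2}$
$\left(B{\left(-1824,-70 \right)} + 2780588\right) \left(A{\left(628 \left(-5 + 6\right) u{\left(3,1 \right)},j{\left(-7 \right)} \right)} - 1102777\right) = \left(571 + 2780588\right) \left(\left(628 \left(-5 + 6\right) 1\right)^{2} - 1102777\right) = 2781159 \left(\left(628 \cdot 1 \cdot 1\right)^{2} - 1102777\right) = 2781159 \left(\left(628 \cdot 1\right)^{2} - 1102777\right) = 2781159 \left(628^{2} - 1102777\right) = 2781159 \left(394384 - 1102777\right) = 2781159 \left(-708393\right) = -1970153567487$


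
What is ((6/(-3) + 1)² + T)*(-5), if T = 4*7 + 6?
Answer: -175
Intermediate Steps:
T = 34 (T = 28 + 6 = 34)
((6/(-3) + 1)² + T)*(-5) = ((6/(-3) + 1)² + 34)*(-5) = ((6*(-⅓) + 1)² + 34)*(-5) = ((-2 + 1)² + 34)*(-5) = ((-1)² + 34)*(-5) = (1 + 34)*(-5) = 35*(-5) = -175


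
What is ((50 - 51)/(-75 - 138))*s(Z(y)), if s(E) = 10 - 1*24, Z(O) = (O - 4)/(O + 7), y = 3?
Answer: -14/213 ≈ -0.065728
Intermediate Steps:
Z(O) = (-4 + O)/(7 + O)
s(E) = -14 (s(E) = 10 - 24 = -14)
((50 - 51)/(-75 - 138))*s(Z(y)) = ((50 - 51)/(-75 - 138))*(-14) = -1/(-213)*(-14) = -1*(-1/213)*(-14) = (1/213)*(-14) = -14/213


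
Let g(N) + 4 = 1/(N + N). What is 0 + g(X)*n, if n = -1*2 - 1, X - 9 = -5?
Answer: 93/8 ≈ 11.625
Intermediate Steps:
X = 4 (X = 9 - 5 = 4)
g(N) = -4 + 1/(2*N) (g(N) = -4 + 1/(N + N) = -4 + 1/(2*N))
n = -3 (n = -2 - 1 = -3)
0 + g(X)*n = 0 + (-4 + (½)/4)*(-3) = 0 + (-4 + (½)*(¼))*(-3) = 0 + (-4 + ⅛)*(-3) = 0 - 31/8*(-3) = 0 + 93/8 = 93/8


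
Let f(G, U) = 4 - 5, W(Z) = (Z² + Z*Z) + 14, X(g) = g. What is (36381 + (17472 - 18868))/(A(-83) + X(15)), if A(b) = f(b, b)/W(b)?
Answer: 482513120/206879 ≈ 2332.3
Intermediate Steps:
W(Z) = 14 + 2*Z² (W(Z) = (Z² + Z²) + 14 = 2*Z² + 14 = 14 + 2*Z²)
f(G, U) = -1
A(b) = -1/(14 + 2*b²)
(36381 + (17472 - 18868))/(A(-83) + X(15)) = (36381 + (17472 - 18868))/(-1/(14 + 2*(-83)²) + 15) = (36381 - 1396)/(-1/(14 + 2*6889) + 15) = 34985/(-1/(14 + 13778) + 15) = 34985/(-1/13792 + 15) = 34985/(206879/13792) = 34985*(13792/206879) = 482513120/206879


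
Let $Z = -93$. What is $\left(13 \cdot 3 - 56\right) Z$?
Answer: $1581$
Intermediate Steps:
$\left(13 \cdot 3 - 56\right) Z = \left(13 \cdot 3 - 56\right) \left(-93\right) = \left(39 - 56\right) \left(-93\right) = \left(-17\right) \left(-93\right) = 1581$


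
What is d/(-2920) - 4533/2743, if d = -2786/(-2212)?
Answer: -2091890737/1265510480 ≈ -1.6530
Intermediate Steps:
d = 199/158 (d = -2786*(-1/2212) = 199/158 ≈ 1.2595)
d/(-2920) - 4533/2743 = (199/158)/(-2920) - 4533/2743 = (199/158)*(-1/2920) - 4533*1/2743 = -199/461360 - 4533/2743 = -2091890737/1265510480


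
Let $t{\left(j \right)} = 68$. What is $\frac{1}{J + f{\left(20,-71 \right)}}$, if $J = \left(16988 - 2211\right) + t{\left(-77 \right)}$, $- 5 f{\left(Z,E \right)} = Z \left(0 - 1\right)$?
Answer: $\frac{1}{14849} \approx 6.7345 \cdot 10^{-5}$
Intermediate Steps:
$f{\left(Z,E \right)} = \frac{Z}{5}$ ($f{\left(Z,E \right)} = - \frac{Z \left(0 - 1\right)}{5} = - \frac{Z \left(-1\right)}{5} = - \frac{\left(-1\right) Z}{5} = \frac{Z}{5}$)
$J = 14845$ ($J = \left(16988 - 2211\right) + 68 = 14777 + 68 = 14845$)
$\frac{1}{J + f{\left(20,-71 \right)}} = \frac{1}{14845 + \frac{1}{5} \cdot 20} = \frac{1}{14845 + 4} = \frac{1}{14849}$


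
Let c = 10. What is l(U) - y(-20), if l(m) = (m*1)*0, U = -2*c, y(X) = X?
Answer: 20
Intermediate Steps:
U = -20 (U = -2*10 = -20)
l(m) = 0 (l(m) = m*0 = 0)
l(U) - y(-20) = 0 - 1*(-20) = 0 + 20 = 20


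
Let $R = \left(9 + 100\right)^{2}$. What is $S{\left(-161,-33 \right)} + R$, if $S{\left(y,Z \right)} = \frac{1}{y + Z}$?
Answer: $\frac{2304913}{194} \approx 11881.0$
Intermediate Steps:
$R = 11881$ ($R = 109^{2} = 11881$)
$S{\left(y,Z \right)} = \frac{1}{Z + y}$
$S{\left(-161,-33 \right)} + R = \frac{1}{-33 - 161} + 11881 = \frac{1}{-194} + 11881 = - \frac{1}{194} + 11881 = \frac{2304913}{194}$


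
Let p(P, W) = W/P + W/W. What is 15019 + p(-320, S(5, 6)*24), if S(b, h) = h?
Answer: 300391/20 ≈ 15020.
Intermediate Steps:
p(P, W) = 1 + W/P (p(P, W) = W/P + 1 = 1 + W/P)
15019 + p(-320, S(5, 6)*24) = 15019 + (-320 + 6*24)/(-320) = 15019 - (-320 + 144)/320 = 15019 - 1/320*(-176) = 15019 + 11/20 = 300391/20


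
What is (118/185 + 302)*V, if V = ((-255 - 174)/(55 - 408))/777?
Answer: 8006284/16913995 ≈ 0.47335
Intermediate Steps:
V = 143/91427 (V = -429/(-353)*(1/777) = -429*(-1/353)*(1/777) = (429/353)*(1/777) = 143/91427 ≈ 0.0015641)
(118/185 + 302)*V = (118/185 + 302)*(143/91427) = (55988/185)*(143/91427) = 8006284/16913995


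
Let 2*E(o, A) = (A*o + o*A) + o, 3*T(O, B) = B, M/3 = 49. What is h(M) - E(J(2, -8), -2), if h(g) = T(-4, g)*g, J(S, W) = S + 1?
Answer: 14415/2 ≈ 7207.5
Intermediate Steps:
J(S, W) = 1 + S
M = 147 (M = 3*49 = 147)
T(O, B) = B/3
h(g) = g²/3 (h(g) = (g/3)*g = g²/3)
E(o, A) = o/2 + A*o (E(o, A) = ((A*o + o*A) + o)/2 = ((A*o + A*o) + o)/2 = (2*A*o + o)/2 = (o + 2*A*o)/2 = o/2 + A*o)
h(M) - E(J(2, -8), -2) = (⅓)*147² - (1 + 2)*(½ - 2) = (⅓)*21609 - 3*(-3)/2 = 7203 - 1*(-9/2) = 7203 + 9/2 = 14415/2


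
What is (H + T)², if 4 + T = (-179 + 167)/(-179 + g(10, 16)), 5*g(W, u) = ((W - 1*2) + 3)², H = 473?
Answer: 3661581121/16641 ≈ 2.2003e+5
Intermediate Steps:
g(W, u) = (1 + W)²/5 (g(W, u) = ((W - 1*2) + 3)²/5 = ((W - 2) + 3)²/5 = ((-2 + W) + 3)²/5 = (1 + W)²/5)
T = -506/129 (T = -4 + (-179 + 167)/(-179 + (1 + 10)²/5) = -4 - 12/(-179 + (⅕)*11²) = -4 - 12/(-179 + (⅕)*121) = -4 - 12/(-179 + 121/5) = -4 - 12/(-774/5) = -4 - 12*(-5/774) = -4 + 10/129 = -506/129 ≈ -3.9225)
(H + T)² = (473 - 506/129)² = (60511/129)² = 3661581121/16641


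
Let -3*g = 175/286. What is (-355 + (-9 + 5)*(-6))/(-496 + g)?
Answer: 283998/425743 ≈ 0.66706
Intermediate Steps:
g = -175/858 (g = -175/(3*286) = -⅓*175/286 = -175/858 ≈ -0.20396)
(-355 + (-9 + 5)*(-6))/(-496 + g) = (-355 + (-9 + 5)*(-6))/(-496 - 175/858) = (-355 - 4*(-6))/(-425743/858) = (-355 + 24)*(-858/425743) = -331*(-858/425743) = 283998/425743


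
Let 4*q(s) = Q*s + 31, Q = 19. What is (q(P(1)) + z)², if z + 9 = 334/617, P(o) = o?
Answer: 24870169/1522756 ≈ 16.332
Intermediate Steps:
q(s) = 31/4 + 19*s/4 (q(s) = (19*s + 31)/4 = (31 + 19*s)/4 = 31/4 + 19*s/4)
z = -5219/617 (z = -9 + 334/617 = -5219/617 ≈ -8.4587)
(q(P(1)) + z)² = ((31/4 + (19/4)*1) - 5219/617)² = ((31/4 + 19/4) - 5219/617)² = (25/2 - 5219/617)² = (4987/1234)² = 24870169/1522756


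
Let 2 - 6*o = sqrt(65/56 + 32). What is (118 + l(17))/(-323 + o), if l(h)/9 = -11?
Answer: -12359424/209891519 + 228*sqrt(25998)/209891519 ≈ -0.058710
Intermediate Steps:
l(h) = -99 (l(h) = 9*(-11) = -99)
o = 1/3 - sqrt(25998)/168 (o = 1/3 - sqrt(65/56 + 32)/6 = 1/3 - sqrt(25998)/168 ≈ -0.62642)
(118 + l(17))/(-323 + o) = (118 - 99)/(-323 + (1/3 - sqrt(25998)/168)) = 19/(-968/3 - sqrt(25998)/168)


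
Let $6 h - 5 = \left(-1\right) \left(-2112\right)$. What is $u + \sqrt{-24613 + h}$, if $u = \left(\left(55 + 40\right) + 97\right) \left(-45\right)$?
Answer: $-8640 + \frac{i \sqrt{873366}}{6} \approx -8640.0 + 155.76 i$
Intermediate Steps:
$h = \frac{2117}{6}$ ($h = \frac{5}{6} + \frac{\left(-1\right) \left(-2112\right)}{6} = \frac{5}{6} + \frac{1}{6} \cdot 2112 = \frac{5}{6} + 352 = \frac{2117}{6} \approx 352.83$)
$u = -8640$ ($u = \left(95 + 97\right) \left(-45\right) = 192 \left(-45\right) = -8640$)
$u + \sqrt{-24613 + h} = -8640 + \sqrt{-24613 + \frac{2117}{6}} = -8640 + \sqrt{- \frac{145561}{6}} = -8640 + \frac{i \sqrt{873366}}{6}$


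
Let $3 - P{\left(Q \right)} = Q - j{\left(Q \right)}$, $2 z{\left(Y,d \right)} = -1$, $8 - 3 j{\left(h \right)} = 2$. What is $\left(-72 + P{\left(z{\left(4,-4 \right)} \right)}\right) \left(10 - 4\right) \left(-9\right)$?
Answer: $3591$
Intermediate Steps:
$j{\left(h \right)} = 2$ ($j{\left(h \right)} = \frac{8}{3} - \frac{2}{3} = 2$)
$z{\left(Y,d \right)} = - \frac{1}{2}$ ($z{\left(Y,d \right)} = \frac{1}{2} \left(-1\right) = - \frac{1}{2}$)
$P{\left(Q \right)} = 5 - Q$ ($P{\left(Q \right)} = 3 - \left(Q - 2\right) = 3 - \left(-2 + Q\right) = 5 - Q$)
$\left(-72 + P{\left(z{\left(4,-4 \right)} \right)}\right) \left(10 - 4\right) \left(-9\right) = \left(-72 + \left(5 - - \frac{1}{2}\right)\right) \left(10 - 4\right) \left(-9\right) = \left(-72 + \left(5 + \frac{1}{2}\right)\right) 6 \left(-9\right) = \left(-72 + \frac{11}{2}\right) \left(-54\right) = \left(- \frac{133}{2}\right) \left(-54\right) = 3591$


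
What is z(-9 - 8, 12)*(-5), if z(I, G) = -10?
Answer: 50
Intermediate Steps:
z(-9 - 8, 12)*(-5) = -10*(-5) = 50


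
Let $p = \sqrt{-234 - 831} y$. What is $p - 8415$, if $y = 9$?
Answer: $-8415 + 9 i \sqrt{1065} \approx -8415.0 + 293.71 i$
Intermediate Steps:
$p = 9 i \sqrt{1065}$ ($p = \sqrt{-234 - 831} \cdot 9 = \sqrt{-1065} \cdot 9 = i \sqrt{1065} \cdot 9 = 9 i \sqrt{1065} \approx 293.71 i$)
$p - 8415 = 9 i \sqrt{1065} - 8415 = -8415 + 9 i \sqrt{1065}$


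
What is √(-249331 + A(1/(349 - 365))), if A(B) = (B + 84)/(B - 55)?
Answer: I*√193522181474/881 ≈ 499.33*I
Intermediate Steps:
A(B) = (84 + B)/(-55 + B)
√(-249331 + A(1/(349 - 365))) = √(-249331 + (84 + 1/(349 - 365))/(-55 + 1/(349 - 365))) = √(-249331 + (84 + 1/(-16))/(-55 + 1/(-16))) = √(-249331 + (84 - 1/16)/(-55 - 1/16)) = √(-249331 + (1343/16)/(-881/16)) = √(-249331 - 16/881*1343/16) = √(-249331 - 1343/881) = √(-219661954/881) = I*√193522181474/881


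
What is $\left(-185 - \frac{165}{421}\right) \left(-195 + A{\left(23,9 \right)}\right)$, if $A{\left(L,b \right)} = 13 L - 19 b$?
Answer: $\frac{5229350}{421} \approx 12421.0$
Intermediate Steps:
$A{\left(L,b \right)} = - 19 b + 13 L$
$\left(-185 - \frac{165}{421}\right) \left(-195 + A{\left(23,9 \right)}\right) = \left(-185 - \frac{165}{421}\right) \left(-195 + \left(\left(-19\right) 9 + 13 \cdot 23\right)\right) = \left(-185 - \frac{165}{421}\right) \left(-195 + \left(-171 + 299\right)\right) = \left(-185 - \frac{165}{421}\right) \left(-195 + 128\right) = \left(- \frac{78050}{421}\right) \left(-67\right) = \frac{5229350}{421}$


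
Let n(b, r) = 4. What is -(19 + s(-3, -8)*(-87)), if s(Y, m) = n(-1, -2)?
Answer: 329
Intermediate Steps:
s(Y, m) = 4
-(19 + s(-3, -8)*(-87)) = -(19 + 4*(-87)) = -(19 - 348) = -1*(-329) = 329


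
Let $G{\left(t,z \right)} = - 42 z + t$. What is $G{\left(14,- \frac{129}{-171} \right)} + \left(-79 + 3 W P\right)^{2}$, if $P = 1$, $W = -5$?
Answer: $\frac{167548}{19} \approx 8818.3$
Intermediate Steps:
$G{\left(t,z \right)} = t - 42 z$
$G{\left(14,- \frac{129}{-171} \right)} + \left(-79 + 3 W P\right)^{2} = \left(14 - 42 \left(- \frac{129}{-171}\right)\right) + \left(-79 + 3 \left(-5\right) 1\right)^{2} = \left(14 - 42 \left(\left(-129\right) \left(- \frac{1}{171}\right)\right)\right) + \left(-79 - 15\right)^{2} = \left(14 - \frac{602}{19}\right) + \left(-79 - 15\right)^{2} = \left(14 - \frac{602}{19}\right) + \left(-94\right)^{2} = - \frac{336}{19} + 8836 = \frac{167548}{19}$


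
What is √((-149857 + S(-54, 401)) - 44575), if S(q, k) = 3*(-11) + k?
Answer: 4*I*√12129 ≈ 440.53*I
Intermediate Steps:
S(q, k) = -33 + k
√((-149857 + S(-54, 401)) - 44575) = √((-149857 + (-33 + 401)) - 44575) = √((-149857 + 368) - 44575) = √(-149489 - 44575) = √(-194064) = 4*I*√12129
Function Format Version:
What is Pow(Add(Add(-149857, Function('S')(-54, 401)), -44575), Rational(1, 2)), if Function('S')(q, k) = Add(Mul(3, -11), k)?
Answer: Mul(4, I, Pow(12129, Rational(1, 2))) ≈ Mul(440.53, I)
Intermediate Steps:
Function('S')(q, k) = Add(-33, k)
Pow(Add(Add(-149857, Function('S')(-54, 401)), -44575), Rational(1, 2)) = Pow(Add(Add(-149857, Add(-33, 401)), -44575), Rational(1, 2)) = Pow(Add(Add(-149857, 368), -44575), Rational(1, 2)) = Pow(Add(-149489, -44575), Rational(1, 2)) = Pow(-194064, Rational(1, 2)) = Mul(4, I, Pow(12129, Rational(1, 2)))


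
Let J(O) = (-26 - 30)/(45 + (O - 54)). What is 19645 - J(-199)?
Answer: 510763/26 ≈ 19645.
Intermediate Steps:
J(O) = -56/(-9 + O) (J(O) = -56/(45 + (-54 + O)) = -56/(-9 + O))
19645 - J(-199) = 19645 - (-56)/(-9 - 199) = 19645 - (-56)/(-208) = 19645 - (-56)*(-1)/208 = 19645 - 1*7/26 = 19645 - 7/26 = 510763/26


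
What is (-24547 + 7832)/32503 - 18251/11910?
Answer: -792287903/387110730 ≈ -2.0467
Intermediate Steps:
(-24547 + 7832)/32503 - 18251/11910 = -16715*1/32503 - 18251*1/11910 = -16715/32503 - 18251/11910 = -792287903/387110730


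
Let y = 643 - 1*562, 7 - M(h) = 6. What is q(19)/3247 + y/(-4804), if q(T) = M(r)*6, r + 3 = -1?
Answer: -234183/15598588 ≈ -0.015013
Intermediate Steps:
r = -4 (r = -3 - 1 = -4)
M(h) = 1 (M(h) = 7 - 1*6 = 7 - 6 = 1)
q(T) = 6 (q(T) = 1*6 = 6)
y = 81 (y = 643 - 562 = 81)
q(19)/3247 + y/(-4804) = 6/3247 + 81/(-4804) = 6*(1/3247) + 81*(-1/4804) = 6/3247 - 81/4804 = -234183/15598588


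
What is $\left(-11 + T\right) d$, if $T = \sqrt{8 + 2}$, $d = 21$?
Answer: $-231 + 21 \sqrt{10} \approx -164.59$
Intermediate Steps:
$T = \sqrt{10} \approx 3.1623$
$\left(-11 + T\right) d = \left(-11 + \sqrt{10}\right) 21 = -231 + 21 \sqrt{10}$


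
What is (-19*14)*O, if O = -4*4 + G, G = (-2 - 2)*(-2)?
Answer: 2128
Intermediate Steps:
G = 8 (G = -4*(-2) = 8)
O = -8 (O = -4*4 + 8 = -16 + 8 = -8)
(-19*14)*O = -19*14*(-8) = -266*(-8) = 2128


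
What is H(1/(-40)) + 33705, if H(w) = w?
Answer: 1348199/40 ≈ 33705.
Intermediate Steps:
H(1/(-40)) + 33705 = 1/(-40) + 33705 = -1/40 + 33705 = 1348199/40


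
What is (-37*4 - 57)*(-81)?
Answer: 16605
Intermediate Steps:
(-37*4 - 57)*(-81) = (-148 - 57)*(-81) = -205*(-81) = 16605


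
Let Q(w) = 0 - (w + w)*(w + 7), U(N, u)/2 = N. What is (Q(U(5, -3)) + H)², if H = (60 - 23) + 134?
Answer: 28561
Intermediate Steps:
U(N, u) = 2*N
H = 171 (H = 37 + 134 = 171)
Q(w) = -2*w*(7 + w) (Q(w) = 0 - 2*w*(7 + w) = -2*w*(7 + w))
(Q(U(5, -3)) + H)² = (-2*2*5*(7 + 2*5) + 171)² = (-2*10*(7 + 10) + 171)² = (-2*10*17 + 171)² = (-340 + 171)² = (-169)² = 28561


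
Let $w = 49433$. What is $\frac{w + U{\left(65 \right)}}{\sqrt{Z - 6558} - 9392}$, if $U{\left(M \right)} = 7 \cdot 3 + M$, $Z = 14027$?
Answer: $- \frac{465082448}{88202195} - \frac{49519 \sqrt{7469}}{88202195} \approx -5.3214$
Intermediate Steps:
$U{\left(M \right)} = 21 + M$
$\frac{w + U{\left(65 \right)}}{\sqrt{Z - 6558} - 9392} = \frac{49433 + \left(21 + 65\right)}{\sqrt{14027 - 6558} - 9392} = \frac{49433 + 86}{\sqrt{7469} - 9392} = \frac{49519}{-9392 + \sqrt{7469}}$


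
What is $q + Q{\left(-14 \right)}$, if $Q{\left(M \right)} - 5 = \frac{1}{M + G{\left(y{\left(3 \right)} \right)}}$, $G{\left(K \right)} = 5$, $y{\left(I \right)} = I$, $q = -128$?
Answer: $- \frac{1108}{9} \approx -123.11$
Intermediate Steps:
$Q{\left(M \right)} = 5 + \frac{1}{5 + M}$ ($Q{\left(M \right)} = 5 + \frac{1}{M + 5} = 5 + \frac{1}{5 + M}$)
$q + Q{\left(-14 \right)} = -128 + \frac{26 + 5 \left(-14\right)}{5 - 14} = -128 + \frac{26 - 70}{-9} = -128 - - \frac{44}{9} = -128 + \frac{44}{9} = - \frac{1108}{9}$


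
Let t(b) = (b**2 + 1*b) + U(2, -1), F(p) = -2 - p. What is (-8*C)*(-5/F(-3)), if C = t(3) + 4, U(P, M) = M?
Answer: 600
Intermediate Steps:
t(b) = -1 + b + b**2 (t(b) = (b**2 + 1*b) - 1 = (b**2 + b) - 1 = (b + b**2) - 1 = -1 + b + b**2)
C = 15 (C = (-1 + 3 + 3**2) + 4 = (-1 + 3 + 9) + 4 = 11 + 4 = 15)
(-8*C)*(-5/F(-3)) = (-8*15)*(-5/(-2 - 1*(-3))) = -(-600)/(-2 + 3) = -(-600)/1 = -(-600) = -120*(-5) = 600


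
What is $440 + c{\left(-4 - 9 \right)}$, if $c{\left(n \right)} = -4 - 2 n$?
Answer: $462$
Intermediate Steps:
$440 + c{\left(-4 - 9 \right)} = 440 - \left(4 + 2 \left(-4 - 9\right)\right) = 440 - -22 = 440 + \left(-4 + 26\right) = 440 + 22 = 462$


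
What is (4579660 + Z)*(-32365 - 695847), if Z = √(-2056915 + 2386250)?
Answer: -3334963367920 - 728212*√329335 ≈ -3.3354e+12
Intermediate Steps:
Z = √329335 ≈ 573.88
(4579660 + Z)*(-32365 - 695847) = (4579660 + √329335)*(-32365 - 695847) = (4579660 + √329335)*(-728212) = -3334963367920 - 728212*√329335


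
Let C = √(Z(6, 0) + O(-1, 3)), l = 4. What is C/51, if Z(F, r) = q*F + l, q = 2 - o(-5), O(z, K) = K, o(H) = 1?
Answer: √13/51 ≈ 0.070697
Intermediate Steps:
q = 1 (q = 2 - 1*1 = 2 - 1 = 1)
Z(F, r) = 4 + F (Z(F, r) = 1*F + 4 = F + 4 = 4 + F)
C = √13 (C = √((4 + 6) + 3) = √(10 + 3) = √13 ≈ 3.6056)
C/51 = √13/51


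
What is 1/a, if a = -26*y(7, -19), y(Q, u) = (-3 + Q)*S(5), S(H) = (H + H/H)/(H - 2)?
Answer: -1/208 ≈ -0.0048077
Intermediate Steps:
S(H) = (1 + H)/(-2 + H) (S(H) = (H + 1)/(-2 + H) = (1 + H)/(-2 + H))
y(Q, u) = -6 + 2*Q (y(Q, u) = (-3 + Q)*((1 + 5)/(-2 + 5)) = (-3 + Q)*(6/3) = (-3 + Q)*((1/3)*6) = (-3 + Q)*2 = -6 + 2*Q)
a = -208 (a = -26*(-6 + 2*7) = -26*(-6 + 14) = -26*8 = -208)
1/a = 1/(-208) = -1/208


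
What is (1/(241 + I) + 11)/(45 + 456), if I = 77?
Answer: 3499/159318 ≈ 0.021962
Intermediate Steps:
(1/(241 + I) + 11)/(45 + 456) = (1/(241 + 77) + 11)/(45 + 456) = (1/318 + 11)/501 = (1/318 + 11)*(1/501) = (3499/318)*(1/501) = 3499/159318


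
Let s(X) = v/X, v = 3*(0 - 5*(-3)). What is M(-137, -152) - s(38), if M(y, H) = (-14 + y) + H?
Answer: -11559/38 ≈ -304.18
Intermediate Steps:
M(y, H) = -14 + H + y
v = 45 (v = 3*(0 + 15) = 3*15 = 45)
s(X) = 45/X
M(-137, -152) - s(38) = (-14 - 152 - 137) - 45/38 = -303 - 45/38 = -11559/38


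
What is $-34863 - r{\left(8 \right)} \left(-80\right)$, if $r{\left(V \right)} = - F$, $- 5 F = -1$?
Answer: $-34879$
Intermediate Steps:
$F = \frac{1}{5}$ ($F = \left(- \frac{1}{5}\right) \left(-1\right) = \frac{1}{5} \approx 0.2$)
$r{\left(V \right)} = - \frac{1}{5}$ ($r{\left(V \right)} = \left(-1\right) \frac{1}{5} = - \frac{1}{5}$)
$-34863 - r{\left(8 \right)} \left(-80\right) = -34863 - \left(- \frac{1}{5}\right) \left(-80\right) = -34863 - 16 = -34879$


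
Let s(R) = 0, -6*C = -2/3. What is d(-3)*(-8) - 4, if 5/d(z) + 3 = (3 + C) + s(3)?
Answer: -364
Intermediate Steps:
C = 1/9 (C = -(-1)/(3*3) = -1/6*(-2/3) = 1/9 ≈ 0.11111)
d(z) = 45 (d(z) = 5/(-3 + ((3 + 1/9) + 0)) = 5/(-3 + (28/9 + 0)) = 5/(-3 + 28/9) = 5/(1/9) = 5*9 = 45)
d(-3)*(-8) - 4 = 45*(-8) - 4 = -360 - 4 = -364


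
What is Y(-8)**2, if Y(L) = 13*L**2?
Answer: 692224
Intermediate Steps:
Y(-8)**2 = (13*(-8)**2)**2 = (13*64)**2 = 832**2 = 692224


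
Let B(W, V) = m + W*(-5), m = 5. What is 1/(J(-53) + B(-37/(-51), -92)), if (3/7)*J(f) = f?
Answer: -17/2079 ≈ -0.0081770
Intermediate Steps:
J(f) = 7*f/3
B(W, V) = 5 - 5*W (B(W, V) = 5 + W*(-5) = 5 - 5*W)
1/(J(-53) + B(-37/(-51), -92)) = 1/((7/3)*(-53) + (5 - (-185)/(-51))) = 1/(-371/3 + (5 - (-185)*(-1)/51)) = 1/(-371/3 + (5 - 5*37/51)) = 1/(-371/3 + (5 - 185/51)) = 1/(-371/3 + 70/51) = 1/(-2079/17) = -17/2079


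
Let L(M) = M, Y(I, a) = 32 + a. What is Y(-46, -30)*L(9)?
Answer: 18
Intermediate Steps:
Y(-46, -30)*L(9) = (32 - 30)*9 = 2*9 = 18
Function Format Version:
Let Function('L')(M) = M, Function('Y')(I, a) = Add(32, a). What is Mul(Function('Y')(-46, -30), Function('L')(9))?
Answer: 18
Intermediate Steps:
Mul(Function('Y')(-46, -30), Function('L')(9)) = Mul(Add(32, -30), 9) = Mul(2, 9) = 18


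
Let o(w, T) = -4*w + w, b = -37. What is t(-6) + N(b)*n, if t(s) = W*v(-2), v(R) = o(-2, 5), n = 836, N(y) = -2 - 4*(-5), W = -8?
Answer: 15000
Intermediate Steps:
o(w, T) = -3*w
N(y) = 18 (N(y) = -2 + 20 = 18)
v(R) = 6 (v(R) = -3*(-2) = 6)
t(s) = -48 (t(s) = -8*6 = -48)
t(-6) + N(b)*n = -48 + 18*836 = -48 + 15048 = 15000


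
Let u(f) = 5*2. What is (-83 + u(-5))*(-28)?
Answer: 2044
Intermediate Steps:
u(f) = 10
(-83 + u(-5))*(-28) = (-83 + 10)*(-28) = -73*(-28) = 2044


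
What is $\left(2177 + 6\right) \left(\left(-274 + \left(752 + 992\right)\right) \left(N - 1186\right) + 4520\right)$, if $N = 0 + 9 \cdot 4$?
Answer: $-3680494340$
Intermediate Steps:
$N = 36$ ($N = 0 + 36 = 36$)
$\left(2177 + 6\right) \left(\left(-274 + \left(752 + 992\right)\right) \left(N - 1186\right) + 4520\right) = \left(2177 + 6\right) \left(\left(-274 + \left(752 + 992\right)\right) \left(36 - 1186\right) + 4520\right) = 2183 \left(\left(-274 + 1744\right) \left(-1150\right) + 4520\right) = 2183 \left(1470 \left(-1150\right) + 4520\right) = 2183 \left(-1690500 + 4520\right) = 2183 \left(-1685980\right) = -3680494340$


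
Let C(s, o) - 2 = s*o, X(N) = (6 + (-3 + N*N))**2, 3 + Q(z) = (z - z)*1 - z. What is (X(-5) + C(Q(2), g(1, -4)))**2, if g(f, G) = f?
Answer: 609961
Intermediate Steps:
Q(z) = -3 - z (Q(z) = -3 + ((z - z)*1 - z) = -3 + (0*1 - z) = -3 + (0 - z) = -3 - z)
X(N) = (3 + N**2)**2 (X(N) = (6 + (-3 + N**2))**2 = (3 + N**2)**2)
C(s, o) = 2 + o*s (C(s, o) = 2 + s*o = 2 + o*s)
(X(-5) + C(Q(2), g(1, -4)))**2 = ((3 + (-5)**2)**2 + (2 + 1*(-3 - 1*2)))**2 = ((3 + 25)**2 + (2 + 1*(-3 - 2)))**2 = (28**2 + (2 + 1*(-5)))**2 = (784 + (2 - 5))**2 = (784 - 3)**2 = 781**2 = 609961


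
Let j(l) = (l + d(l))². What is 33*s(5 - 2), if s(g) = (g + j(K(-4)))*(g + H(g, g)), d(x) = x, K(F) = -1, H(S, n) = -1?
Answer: 462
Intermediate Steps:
j(l) = 4*l² (j(l) = (l + l)² = (2*l)² = 4*l²)
s(g) = (-1 + g)*(4 + g) (s(g) = (g + 4*(-1)²)*(g - 1) = (g + 4*1)*(-1 + g) = (g + 4)*(-1 + g) = (4 + g)*(-1 + g) = (-1 + g)*(4 + g))
33*s(5 - 2) = 33*(-4 + (5 - 2)² + 3*(5 - 2)) = 33*(-4 + 3² + 3*3) = 33*(-4 + 9 + 9) = 33*14 = 462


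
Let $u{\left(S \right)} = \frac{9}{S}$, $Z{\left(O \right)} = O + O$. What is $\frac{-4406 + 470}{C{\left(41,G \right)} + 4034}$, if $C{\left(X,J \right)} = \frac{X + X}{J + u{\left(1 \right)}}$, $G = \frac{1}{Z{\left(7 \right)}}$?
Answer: $- \frac{249936}{256733} \approx -0.97353$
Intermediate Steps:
$Z{\left(O \right)} = 2 O$
$G = \frac{1}{14}$ ($G = \frac{1}{2 \cdot 7} = \frac{1}{14} \approx 0.071429$)
$C{\left(X,J \right)} = \frac{2 X}{9 + J}$ ($C{\left(X,J \right)} = \frac{X + X}{J + \frac{9}{1}} = \frac{2 X}{J + 9 \cdot 1} = \frac{2 X}{J + 9} = \frac{2 X}{9 + J}$)
$\frac{-4406 + 470}{C{\left(41,G \right)} + 4034} = \frac{-4406 + 470}{2 \cdot 41 \frac{1}{9 + \frac{1}{14}} + 4034} = - \frac{3936}{2 \cdot 41 \frac{1}{\frac{127}{14}} + 4034} = - \frac{3936}{2 \cdot 41 \cdot \frac{14}{127} + 4034} = - \frac{3936}{\frac{1148}{127} + 4034} = - \frac{3936}{\frac{513466}{127}} = \left(-3936\right) \frac{127}{513466} = - \frac{249936}{256733}$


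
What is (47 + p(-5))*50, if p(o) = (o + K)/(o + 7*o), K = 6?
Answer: 9395/4 ≈ 2348.8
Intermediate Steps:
p(o) = (6 + o)/(8*o) (p(o) = (o + 6)/(o + 7*o) = (6 + o)/((8*o)) = (6 + o)*(1/(8*o)) = (6 + o)/(8*o))
(47 + p(-5))*50 = (47 + (⅛)*(6 - 5)/(-5))*50 = (47 + (⅛)*(-⅕)*1)*50 = (47 - 1/40)*50 = (1879/40)*50 = 9395/4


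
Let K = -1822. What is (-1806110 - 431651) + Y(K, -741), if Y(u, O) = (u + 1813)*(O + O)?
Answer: -2224423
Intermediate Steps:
Y(u, O) = 2*O*(1813 + u) (Y(u, O) = (1813 + u)*(2*O) = 2*O*(1813 + u))
(-1806110 - 431651) + Y(K, -741) = (-1806110 - 431651) + 2*(-741)*(1813 - 1822) = -2237761 + 2*(-741)*(-9) = -2237761 + 13338 = -2224423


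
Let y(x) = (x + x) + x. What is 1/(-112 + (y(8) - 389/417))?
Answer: -417/37085 ≈ -0.011244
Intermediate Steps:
y(x) = 3*x (y(x) = 2*x + x = 3*x)
1/(-112 + (y(8) - 389/417)) = 1/(-112 + (3*8 - 389/417)) = 1/(-112 + (24 - 389/417)) = 1/(-112 + 9619/417) = 1/(-37085/417) = -417/37085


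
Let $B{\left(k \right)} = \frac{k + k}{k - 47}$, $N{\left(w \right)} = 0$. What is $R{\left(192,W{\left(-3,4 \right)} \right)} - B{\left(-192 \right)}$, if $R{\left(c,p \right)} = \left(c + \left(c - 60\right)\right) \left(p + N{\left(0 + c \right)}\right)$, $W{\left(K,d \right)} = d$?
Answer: $\frac{309360}{239} \approx 1294.4$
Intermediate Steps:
$R{\left(c,p \right)} = p \left(-60 + 2 c\right)$ ($R{\left(c,p \right)} = \left(c + \left(c - 60\right)\right) \left(p + 0\right) = \left(c + \left(-60 + c\right)\right) p = \left(-60 + 2 c\right) p = p \left(-60 + 2 c\right)$)
$B{\left(k \right)} = \frac{2 k}{-47 + k}$
$R{\left(192,W{\left(-3,4 \right)} \right)} - B{\left(-192 \right)} = 2 \cdot 4 \left(-30 + 192\right) - 2 \left(-192\right) \frac{1}{-47 - 192} = 2 \cdot 4 \cdot 162 - 2 \left(-192\right) \frac{1}{-239} = 1296 - 2 \left(-192\right) \left(- \frac{1}{239}\right) = 1296 - \frac{384}{239} = \frac{309360}{239}$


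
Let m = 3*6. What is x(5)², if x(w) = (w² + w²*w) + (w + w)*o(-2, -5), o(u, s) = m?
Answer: 108900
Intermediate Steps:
m = 18
o(u, s) = 18
x(w) = w² + w³ + 36*w (x(w) = (w² + w²*w) + (w + w)*18 = (w² + w³) + (2*w)*18 = (w² + w³) + 36*w = w² + w³ + 36*w)
x(5)² = (5*(36 + 5 + 5²))² = (5*(36 + 5 + 25))² = (5*66)² = 330² = 108900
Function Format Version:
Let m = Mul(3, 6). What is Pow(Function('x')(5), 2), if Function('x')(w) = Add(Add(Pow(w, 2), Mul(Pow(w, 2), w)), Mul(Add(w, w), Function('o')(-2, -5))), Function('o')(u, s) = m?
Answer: 108900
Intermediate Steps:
m = 18
Function('o')(u, s) = 18
Function('x')(w) = Add(Pow(w, 2), Pow(w, 3), Mul(36, w)) (Function('x')(w) = Add(Add(Pow(w, 2), Mul(Pow(w, 2), w)), Mul(Add(w, w), 18)) = Add(Add(Pow(w, 2), Pow(w, 3)), Mul(Mul(2, w), 18)) = Add(Add(Pow(w, 2), Pow(w, 3)), Mul(36, w)) = Add(Pow(w, 2), Pow(w, 3), Mul(36, w)))
Pow(Function('x')(5), 2) = Pow(Mul(5, Add(36, 5, Pow(5, 2))), 2) = Pow(Mul(5, Add(36, 5, 25)), 2) = Pow(Mul(5, 66), 2) = Pow(330, 2) = 108900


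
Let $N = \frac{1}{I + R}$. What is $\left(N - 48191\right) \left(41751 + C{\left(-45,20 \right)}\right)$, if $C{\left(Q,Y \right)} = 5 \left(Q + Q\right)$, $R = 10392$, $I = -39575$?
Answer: $- \frac{58083989858154}{29183} \approx -1.9903 \cdot 10^{9}$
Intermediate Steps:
$N = - \frac{1}{29183}$ ($N = \frac{1}{-39575 + 10392} = \frac{1}{-29183} = - \frac{1}{29183} \approx -3.4267 \cdot 10^{-5}$)
$C{\left(Q,Y \right)} = 10 Q$ ($C{\left(Q,Y \right)} = 5 \cdot 2 Q = 10 Q$)
$\left(N - 48191\right) \left(41751 + C{\left(-45,20 \right)}\right) = \left(- \frac{1}{29183} - 48191\right) \left(41751 + 10 \left(-45\right)\right) = - \frac{1406357954 \left(41751 - 450\right)}{29183} = \left(- \frac{1406357954}{29183}\right) 41301 = - \frac{58083989858154}{29183}$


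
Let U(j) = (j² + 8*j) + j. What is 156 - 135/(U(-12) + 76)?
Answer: 17337/112 ≈ 154.79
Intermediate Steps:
U(j) = j² + 9*j
156 - 135/(U(-12) + 76) = 156 - 135/(-12*(9 - 12) + 76) = 156 - 135/(-12*(-3) + 76) = 156 - 135/(36 + 76) = 156 - 135/112 = 17337/112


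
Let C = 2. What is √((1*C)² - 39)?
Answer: I*√35 ≈ 5.9161*I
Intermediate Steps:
√((1*C)² - 39) = √((1*2)² - 39) = √(2² - 39) = √(4 - 39) = √(-35) = I*√35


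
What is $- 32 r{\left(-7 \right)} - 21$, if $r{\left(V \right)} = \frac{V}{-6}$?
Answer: $- \frac{175}{3} \approx -58.333$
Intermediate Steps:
$r{\left(V \right)} = - \frac{V}{6}$ ($r{\left(V \right)} = V \left(- \frac{1}{6}\right) = - \frac{V}{6}$)
$- 32 r{\left(-7 \right)} - 21 = - 32 \left(\left(- \frac{1}{6}\right) \left(-7\right)\right) - 21 = \left(-32\right) \frac{7}{6} - 21 = - \frac{112}{3} - 21 = - \frac{175}{3}$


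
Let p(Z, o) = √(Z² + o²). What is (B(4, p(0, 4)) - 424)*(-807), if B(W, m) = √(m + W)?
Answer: 342168 - 1614*√2 ≈ 3.3989e+5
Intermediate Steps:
B(W, m) = √(W + m)
(B(4, p(0, 4)) - 424)*(-807) = (√(4 + √(0² + 4²)) - 424)*(-807) = (√(4 + √(0 + 16)) - 424)*(-807) = (√(4 + √16) - 424)*(-807) = (√(4 + 4) - 424)*(-807) = (√8 - 424)*(-807) = (2*√2 - 424)*(-807) = (-424 + 2*√2)*(-807) = 342168 - 1614*√2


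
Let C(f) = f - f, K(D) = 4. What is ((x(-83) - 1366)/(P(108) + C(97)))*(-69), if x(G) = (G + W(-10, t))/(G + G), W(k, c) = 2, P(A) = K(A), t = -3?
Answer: 15640575/664 ≈ 23555.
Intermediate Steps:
P(A) = 4
C(f) = 0
x(G) = (2 + G)/(2*G) (x(G) = (G + 2)/(G + G) = (2 + G)/((2*G)) = (2 + G)*(1/(2*G)) = (2 + G)/(2*G))
((x(-83) - 1366)/(P(108) + C(97)))*(-69) = (((½)*(2 - 83)/(-83) - 1366)/(4 + 0))*(-69) = (((½)*(-1/83)*(-81) - 1366)/4)*(-69) = ((81/166 - 1366)*(¼))*(-69) = -226675/166*¼*(-69) = -226675/664*(-69) = 15640575/664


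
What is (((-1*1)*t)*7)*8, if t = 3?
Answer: -168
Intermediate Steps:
(((-1*1)*t)*7)*8 = ((-1*1*3)*7)*8 = (-1*3*7)*8 = -3*7*8 = -21*8 = -168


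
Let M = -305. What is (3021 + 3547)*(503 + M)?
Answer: 1300464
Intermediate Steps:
(3021 + 3547)*(503 + M) = (3021 + 3547)*(503 - 305) = 6568*198 = 1300464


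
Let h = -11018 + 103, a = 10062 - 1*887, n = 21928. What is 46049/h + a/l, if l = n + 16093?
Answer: -1650683904/414999215 ≈ -3.9776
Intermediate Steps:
l = 38021 (l = 21928 + 16093 = 38021)
a = 9175 (a = 10062 - 887 = 9175)
h = -10915
46049/h + a/l = 46049/(-10915) + 9175/38021 = 46049*(-1/10915) + 9175*(1/38021) = -46049/10915 + 9175/38021 = -1650683904/414999215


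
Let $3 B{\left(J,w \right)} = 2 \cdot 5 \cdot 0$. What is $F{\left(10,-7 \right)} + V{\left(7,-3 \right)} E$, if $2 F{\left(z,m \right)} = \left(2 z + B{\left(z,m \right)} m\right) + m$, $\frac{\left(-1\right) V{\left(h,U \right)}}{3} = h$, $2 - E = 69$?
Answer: $\frac{2827}{2} \approx 1413.5$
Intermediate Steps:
$E = -67$ ($E = 2 - 69 = -67$)
$V{\left(h,U \right)} = - 3 h$
$B{\left(J,w \right)} = 0$ ($B{\left(J,w \right)} = \frac{2 \cdot 5 \cdot 0}{3} = \frac{10 \cdot 0}{3} = \frac{1}{3} \cdot 0 = 0$)
$F{\left(z,m \right)} = z + \frac{m}{2}$ ($F{\left(z,m \right)} = \frac{\left(2 z + 0 m\right) + m}{2} = \frac{\left(2 z + 0\right) + m}{2} = \frac{2 z + m}{2} = \frac{m + 2 z}{2} = z + \frac{m}{2}$)
$F{\left(10,-7 \right)} + V{\left(7,-3 \right)} E = \left(10 + \frac{1}{2} \left(-7\right)\right) + \left(-3\right) 7 \left(-67\right) = \left(10 - \frac{7}{2}\right) - -1407 = \frac{13}{2} + 1407 = \frac{2827}{2}$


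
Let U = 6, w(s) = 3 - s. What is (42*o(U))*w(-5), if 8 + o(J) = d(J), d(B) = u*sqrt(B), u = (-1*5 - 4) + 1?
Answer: -2688 - 2688*sqrt(6) ≈ -9272.2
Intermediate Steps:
u = -8 (u = (-5 - 4) + 1 = -9 + 1 = -8)
d(B) = -8*sqrt(B)
o(J) = -8 - 8*sqrt(J)
(42*o(U))*w(-5) = (42*(-8 - 8*sqrt(6)))*(3 - 1*(-5)) = (-336 - 336*sqrt(6))*(3 + 5) = (-336 - 336*sqrt(6))*8 = -2688 - 2688*sqrt(6)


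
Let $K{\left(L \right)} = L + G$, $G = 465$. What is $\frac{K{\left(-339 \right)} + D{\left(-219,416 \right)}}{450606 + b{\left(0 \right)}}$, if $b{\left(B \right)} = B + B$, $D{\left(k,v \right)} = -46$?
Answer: $\frac{40}{225303} \approx 0.00017754$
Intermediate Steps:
$K{\left(L \right)} = 465 + L$ ($K{\left(L \right)} = L + 465 = 465 + L$)
$b{\left(B \right)} = 2 B$
$\frac{K{\left(-339 \right)} + D{\left(-219,416 \right)}}{450606 + b{\left(0 \right)}} = \frac{\left(465 - 339\right) - 46}{450606 + 2 \cdot 0} = \frac{126 - 46}{450606 + 0} = \frac{80}{450606} = 80 \cdot \frac{1}{450606} = \frac{40}{225303}$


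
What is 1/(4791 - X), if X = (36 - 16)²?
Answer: 1/4391 ≈ 0.00022774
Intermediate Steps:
X = 400 (X = 20² = 400)
1/(4791 - X) = 1/(4791 - 1*400) = 1/(4791 - 400) = 1/4391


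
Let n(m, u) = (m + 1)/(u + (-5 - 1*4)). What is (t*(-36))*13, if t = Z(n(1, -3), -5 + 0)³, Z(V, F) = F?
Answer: 58500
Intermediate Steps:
n(m, u) = (1 + m)/(-9 + u) (n(m, u) = (1 + m)/(u + (-5 - 4)) = (1 + m)/(u - 9) = (1 + m)/(-9 + u))
t = -125 (t = (-5 + 0)³ = (-5)³ = -125)
(t*(-36))*13 = -125*(-36)*13 = 4500*13 = 58500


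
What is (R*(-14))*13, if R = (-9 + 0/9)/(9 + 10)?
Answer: 1638/19 ≈ 86.211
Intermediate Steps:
R = -9/19 (R = (-9 + 0*(⅑))/19 = (-9 + 0)*(1/19) = -9*1/19 = -9/19 ≈ -0.47368)
(R*(-14))*13 = -9/19*(-14)*13 = (126/19)*13 = 1638/19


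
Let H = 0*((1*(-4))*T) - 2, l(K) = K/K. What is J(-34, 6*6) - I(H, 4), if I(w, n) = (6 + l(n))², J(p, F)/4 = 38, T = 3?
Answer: 103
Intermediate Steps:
J(p, F) = 152 (J(p, F) = 4*38 = 152)
l(K) = 1
H = -2 (H = 0*((1*(-4))*3) - 2 = 0*(-4*3) - 2 = 0*(-12) - 2 = 0 - 2 = -2)
I(w, n) = 49 (I(w, n) = (6 + 1)² = 7² = 49)
J(-34, 6*6) - I(H, 4) = 152 - 1*49 = 152 - 49 = 103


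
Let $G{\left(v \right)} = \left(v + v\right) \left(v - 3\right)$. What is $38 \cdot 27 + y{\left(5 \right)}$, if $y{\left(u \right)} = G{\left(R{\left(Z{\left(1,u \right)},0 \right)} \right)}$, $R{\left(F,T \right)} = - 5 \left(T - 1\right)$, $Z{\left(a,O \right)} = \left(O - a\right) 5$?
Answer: $1046$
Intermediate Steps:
$Z{\left(a,O \right)} = - 5 a + 5 O$
$R{\left(F,T \right)} = 5 - 5 T$ ($R{\left(F,T \right)} = - 5 \left(-1 + T\right) = 5 - 5 T$)
$G{\left(v \right)} = 2 v \left(-3 + v\right)$
$y{\left(u \right)} = 20$ ($y{\left(u \right)} = 2 \left(5 - 0\right) \left(-3 + \left(5 - 0\right)\right) = 2 \left(5 + 0\right) \left(-3 + \left(5 + 0\right)\right) = 2 \cdot 5 \left(-3 + 5\right) = 2 \cdot 5 \cdot 2 = 20$)
$38 \cdot 27 + y{\left(5 \right)} = 38 \cdot 27 + 20 = 1026 + 20 = 1046$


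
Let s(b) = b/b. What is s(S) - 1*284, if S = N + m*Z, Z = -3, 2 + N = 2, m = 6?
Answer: -283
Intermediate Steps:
N = 0 (N = -2 + 2 = 0)
S = -18 (S = 0 + 6*(-3) = 0 - 18 = -18)
s(b) = 1
s(S) - 1*284 = 1 - 1*284 = 1 - 284 = -283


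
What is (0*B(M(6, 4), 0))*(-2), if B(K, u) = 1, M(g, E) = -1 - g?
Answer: 0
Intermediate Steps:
(0*B(M(6, 4), 0))*(-2) = (0*1)*(-2) = 0*(-2) = 0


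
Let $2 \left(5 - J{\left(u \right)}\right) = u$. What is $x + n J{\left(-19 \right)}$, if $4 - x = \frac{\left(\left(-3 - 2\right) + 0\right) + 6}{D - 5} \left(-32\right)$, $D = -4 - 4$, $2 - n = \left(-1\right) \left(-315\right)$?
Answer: $- \frac{117961}{26} \approx -4537.0$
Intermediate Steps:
$n = -313$ ($n = 2 - \left(-1\right) \left(-315\right) = 2 - 315 = -313$)
$D = -8$ ($D = -4 - 4 = -8$)
$J{\left(u \right)} = 5 - \frac{u}{2}$
$x = \frac{20}{13}$ ($x = 4 - \frac{\left(\left(-3 - 2\right) + 0\right) + 6}{-8 - 5} \left(-32\right) = 4 - \frac{\left(-5 + 0\right) + 6}{-13} \left(-32\right) = 4 - \left(-5 + 6\right) \left(- \frac{1}{13}\right) \left(-32\right) = 4 - 1 \left(- \frac{1}{13}\right) \left(-32\right) = 4 - \left(- \frac{1}{13}\right) \left(-32\right) = 4 - \frac{32}{13} = \frac{20}{13} \approx 1.5385$)
$x + n J{\left(-19 \right)} = \frac{20}{13} - 313 \left(5 - - \frac{19}{2}\right) = \frac{20}{13} - 313 \left(5 + \frac{19}{2}\right) = \frac{20}{13} - \frac{9077}{2} = - \frac{117961}{26}$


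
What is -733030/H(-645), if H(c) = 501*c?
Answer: 146606/64629 ≈ 2.2684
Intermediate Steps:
-733030/H(-645) = -733030/(501*(-645)) = -733030/(-323145) = -733030*(-1/323145) = 146606/64629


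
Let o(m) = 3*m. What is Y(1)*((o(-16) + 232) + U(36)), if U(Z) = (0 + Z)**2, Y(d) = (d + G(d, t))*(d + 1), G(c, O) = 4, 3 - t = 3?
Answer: 14800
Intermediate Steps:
t = 0 (t = 3 - 1*3 = 3 - 3 = 0)
Y(d) = (1 + d)*(4 + d) (Y(d) = (d + 4)*(d + 1) = (4 + d)*(1 + d) = (1 + d)*(4 + d))
U(Z) = Z**2
Y(1)*((o(-16) + 232) + U(36)) = (4 + 1**2 + 5*1)*((3*(-16) + 232) + 36**2) = (4 + 1 + 5)*((-48 + 232) + 1296) = 10*(184 + 1296) = 10*1480 = 14800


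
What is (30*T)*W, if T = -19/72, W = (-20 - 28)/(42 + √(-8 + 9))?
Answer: 380/43 ≈ 8.8372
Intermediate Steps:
W = -48/43 (W = -48/(42 + √1) = -48/(42 + 1) = -48/43 ≈ -1.1163)
T = -19/72 (T = -19*1/72 = -19/72 ≈ -0.26389)
(30*T)*W = (30*(-19/72))*(-48/43) = -95/12*(-48/43) = 380/43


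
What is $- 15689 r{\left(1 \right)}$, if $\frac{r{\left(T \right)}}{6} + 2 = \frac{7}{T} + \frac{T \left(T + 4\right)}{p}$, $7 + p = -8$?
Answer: $-439292$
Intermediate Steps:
$p = -15$ ($p = -7 - 8 = -15$)
$r{\left(T \right)} = -12 + \frac{42}{T} - \frac{2 T \left(4 + T\right)}{5}$ ($r{\left(T \right)} = -12 + 6 \left(\frac{7}{T} + \frac{T \left(T + 4\right)}{-15}\right) = -12 + 6 \left(\frac{7}{T} + T \left(4 + T\right) \left(- \frac{1}{15}\right)\right) = -12 + 6 \left(\frac{7}{T} - \frac{T \left(4 + T\right)}{15}\right) = -12 - \left(- \frac{42}{T} + \frac{2 T \left(4 + T\right)}{5}\right) = -12 + \frac{42}{T} - \frac{2 T \left(4 + T\right)}{5}$)
$- 15689 r{\left(1 \right)} = - 15689 \frac{2 \left(105 - 1 \left(30 + 1^{2} + 4 \cdot 1\right)\right)}{5 \cdot 1} = - 15689 \cdot \frac{2}{5} \cdot 1 \left(105 - 1 \left(30 + 1 + 4\right)\right) = - 15689 \cdot \frac{2}{5} \cdot 1 \left(105 - 1 \cdot 35\right) = - 15689 \cdot \frac{2}{5} \cdot 1 \left(105 - 35\right) = - 15689 \cdot \frac{2}{5} \cdot 1 \cdot 70 = \left(-15689\right) 28 = -439292$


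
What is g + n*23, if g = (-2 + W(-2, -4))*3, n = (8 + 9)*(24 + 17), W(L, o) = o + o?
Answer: 16001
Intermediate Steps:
W(L, o) = 2*o
n = 697 (n = 17*41 = 697)
g = -30 (g = (-2 + 2*(-4))*3 = (-2 - 8)*3 = -10*3 = -30)
g + n*23 = -30 + 697*23 = -30 + 16031 = 16001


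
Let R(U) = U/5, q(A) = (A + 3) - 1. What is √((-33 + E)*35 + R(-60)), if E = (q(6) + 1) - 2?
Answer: I*√922 ≈ 30.364*I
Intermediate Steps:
q(A) = 2 + A (q(A) = (3 + A) - 1 = 2 + A)
E = 7 (E = ((2 + 6) + 1) - 2 = (8 + 1) - 2 = 9 - 2 = 7)
R(U) = U/5 (R(U) = U*(⅕) = U/5)
√((-33 + E)*35 + R(-60)) = √((-33 + 7)*35 + (⅕)*(-60)) = √(-26*35 - 12) = √(-910 - 12) = √(-922) = I*√922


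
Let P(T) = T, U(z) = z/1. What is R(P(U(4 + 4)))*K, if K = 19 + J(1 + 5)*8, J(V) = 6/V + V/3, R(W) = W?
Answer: 344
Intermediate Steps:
U(z) = z (U(z) = z*1 = z)
J(V) = 6/V + V/3 (J(V) = 6/V + V*(1/3) = 6/V + V/3)
K = 43 (K = 19 + (6/(1 + 5) + (1 + 5)/3)*8 = 19 + (6/6 + (1/3)*6)*8 = 19 + (6*(1/6) + 2)*8 = 19 + (1 + 2)*8 = 19 + 3*8 = 19 + 24 = 43)
R(P(U(4 + 4)))*K = (4 + 4)*43 = 8*43 = 344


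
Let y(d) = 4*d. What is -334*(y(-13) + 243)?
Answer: -63794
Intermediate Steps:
-334*(y(-13) + 243) = -334*(4*(-13) + 243) = -334*(-52 + 243) = -334*191 = -63794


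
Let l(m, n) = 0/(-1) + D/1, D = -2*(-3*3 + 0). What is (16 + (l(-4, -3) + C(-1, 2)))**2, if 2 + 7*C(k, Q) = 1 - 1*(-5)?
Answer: 58564/49 ≈ 1195.2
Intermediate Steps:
D = 18 (D = -2*(-9 + 0) = -2*(-9) = 18)
C(k, Q) = 4/7 (C(k, Q) = -2/7 + (1 - 1*(-5))/7 = -2/7 + (1 + 5)/7 = -2/7 + (1/7)*6 = -2/7 + 6/7 = 4/7)
l(m, n) = 18 (l(m, n) = 0/(-1) + 18/1 = 0*(-1) + 18*1 = 0 + 18 = 18)
(16 + (l(-4, -3) + C(-1, 2)))**2 = (16 + (18 + 4/7))**2 = (16 + 130/7)**2 = (242/7)**2 = 58564/49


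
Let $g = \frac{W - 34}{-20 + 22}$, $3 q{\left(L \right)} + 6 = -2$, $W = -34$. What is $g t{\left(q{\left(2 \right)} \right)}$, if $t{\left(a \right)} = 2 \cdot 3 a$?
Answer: $544$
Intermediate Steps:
$q{\left(L \right)} = - \frac{8}{3}$ ($q{\left(L \right)} = -2 + \frac{1}{3} \left(-2\right) = -2 - \frac{2}{3} = - \frac{8}{3}$)
$t{\left(a \right)} = 6 a$
$g = -34$ ($g = \frac{-34 - 34}{-20 + 22} = - \frac{68}{2} = \left(-68\right) \frac{1}{2} = -34$)
$g t{\left(q{\left(2 \right)} \right)} = - 34 \cdot 6 \left(- \frac{8}{3}\right) = \left(-34\right) \left(-16\right) = 544$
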